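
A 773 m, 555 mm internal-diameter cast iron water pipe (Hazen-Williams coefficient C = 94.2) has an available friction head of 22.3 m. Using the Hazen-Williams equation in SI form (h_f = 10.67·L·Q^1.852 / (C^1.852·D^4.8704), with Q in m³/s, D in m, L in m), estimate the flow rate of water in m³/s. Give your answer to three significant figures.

Rearranging: Q = [h_f·C^1.852·D^4.8704 / (10.67·L)]^(1/1.852)
Q = [22.3·94.2^1.852·0.555^4.8704 / (10.67·773)]^0.540 = 0.8222 m³/s

Q ≈ 0.822 m³/s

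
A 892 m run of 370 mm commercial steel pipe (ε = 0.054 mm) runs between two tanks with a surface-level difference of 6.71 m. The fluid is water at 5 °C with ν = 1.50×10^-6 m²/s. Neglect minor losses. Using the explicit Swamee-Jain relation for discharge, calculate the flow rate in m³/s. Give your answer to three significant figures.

Swamee-Jain (Type II): Q = -0.965·√(gD⁵h_f/L)·ln[ε/(3.7D) + √(3.17ν²L/(gD³h_f))]
√(gD⁵h_f/L) = √(9.81·0.370⁵·6.71/892) = 0.02262
ε/(3.7D) = 3.94×10^-5; √(3.17ν²L/(gD³h_f)) = 4.37×10^-5
Q = -0.965·0.02262·ln(8.313×10^-5) = 0.2051 m³/s
Check: V = 1.91 m/s, Re = 4.71×10^5, f = 0.01507, h_f = 6.74 m ≈ 6.71 m ✓

Q ≈ 0.205 m³/s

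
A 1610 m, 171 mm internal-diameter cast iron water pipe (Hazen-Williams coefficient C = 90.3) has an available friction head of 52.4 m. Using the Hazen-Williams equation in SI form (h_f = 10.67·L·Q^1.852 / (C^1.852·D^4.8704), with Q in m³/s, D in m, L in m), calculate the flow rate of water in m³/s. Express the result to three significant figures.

Rearranging: Q = [h_f·C^1.852·D^4.8704 / (10.67·L)]^(1/1.852)
Q = [52.4·90.3^1.852·0.171^4.8704 / (10.67·1610)]^0.540 = 0.03804 m³/s

Q ≈ 0.0380 m³/s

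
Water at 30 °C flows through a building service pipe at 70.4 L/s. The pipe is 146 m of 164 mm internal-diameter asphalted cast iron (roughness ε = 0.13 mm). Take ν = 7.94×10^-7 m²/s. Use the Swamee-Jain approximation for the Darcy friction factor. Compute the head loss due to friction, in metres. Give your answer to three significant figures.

h_f ≈ 9.67 m

V = 4Q/(πD²) = 4·0.0704/(π·0.164²) = 3.333 m/s
Re = VD/ν = 3.333·0.164/7.94×10^-7 = 6.88×10^5 → turbulent
ε/D = 0.13/164 = 7.93×10^-4
Swamee-Jain: f = 0.01920
h_f = f(L/D)V²/(2g) = 0.01920·(146/0.164)·3.333²/(2·9.81) = 9.675 m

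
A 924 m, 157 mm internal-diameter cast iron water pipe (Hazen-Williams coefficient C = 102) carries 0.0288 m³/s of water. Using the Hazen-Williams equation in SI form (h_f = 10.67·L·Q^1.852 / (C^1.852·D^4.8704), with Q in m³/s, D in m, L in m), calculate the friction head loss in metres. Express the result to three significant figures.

h_f = 10.67·924·0.0288^1.852 / (102^1.852·0.157^4.8704) = 21.73 m

h_f ≈ 21.7 m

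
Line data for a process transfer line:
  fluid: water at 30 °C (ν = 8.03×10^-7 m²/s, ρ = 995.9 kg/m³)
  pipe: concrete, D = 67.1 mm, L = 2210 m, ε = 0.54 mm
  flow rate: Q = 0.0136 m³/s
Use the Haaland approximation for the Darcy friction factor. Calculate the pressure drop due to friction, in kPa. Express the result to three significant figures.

Δp ≈ 8620 kPa

V = 4Q/(πD²) = 4·0.0136/(π·0.0671²) = 3.846 m/s
Re = VD/ν = 3.846·0.0671/8.03×10^-7 = 3.21×10^5 → turbulent
ε/D = 0.54/67.1 = 0.00805
Haaland: f = 0.03554
h_f = f(L/D)V²/(2g) = 0.03554·(2210/0.0671)·3.846²/(2·9.81) = 882.4 m
Δp = ρg·h_f = 995.9·9.81·882.4 = 8621 kPa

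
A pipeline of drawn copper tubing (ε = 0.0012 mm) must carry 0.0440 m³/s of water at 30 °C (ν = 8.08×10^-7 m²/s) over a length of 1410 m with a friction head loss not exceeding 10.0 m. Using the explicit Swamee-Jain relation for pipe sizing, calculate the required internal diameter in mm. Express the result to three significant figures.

Swamee-Jain (Type III): D = 0.66·[ε^1.25·(LQ²/(gh_f))^4.75 + ν·Q^9.4·(L/(gh_f))^5.2]^0.04
LQ²/(gh_f) = 0.02783; L/(gh_f) = 14.37
Term 1 = ε^1.25·(…)^4.75 = 1.62×10^-15; Term 2 = ν·Q^9.4·(…)^5.2 = 1.50×10^-13
D = 0.66·(1.62×10^-15 + 1.50×10^-13)^0.04 = 0.2026 m = 203 mm
Check: V = 1.36 m/s, Re = 3.42×10^5, f = 0.01410, h_f = 9.31 m ≈ 10.0 m ✓

D ≈ 203 mm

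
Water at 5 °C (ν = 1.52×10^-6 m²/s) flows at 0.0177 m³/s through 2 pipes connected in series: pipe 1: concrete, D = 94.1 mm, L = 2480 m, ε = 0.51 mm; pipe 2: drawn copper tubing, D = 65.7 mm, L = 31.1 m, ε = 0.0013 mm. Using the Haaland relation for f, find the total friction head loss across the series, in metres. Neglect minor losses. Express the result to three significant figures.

H ≈ 286 m

Pipe 1: V = 2.545 m/s, Re = 1.58×10^5, ε/D = 0.00542, f = 0.03170, h_1 = f(L/D)V²/2g = 275.9 m
Pipe 2: V = 5.221 m/s, Re = 2.26×10^5, ε/D = 1.98×10^-5, f = 0.01527, h_2 = f(L/D)V²/2g = 10.05 m
Series → Q common, losses add: H = Σh = 285.9 m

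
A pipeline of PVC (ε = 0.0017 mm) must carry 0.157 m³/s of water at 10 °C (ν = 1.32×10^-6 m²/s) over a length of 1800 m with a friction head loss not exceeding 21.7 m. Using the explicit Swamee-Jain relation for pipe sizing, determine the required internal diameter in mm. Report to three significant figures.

Swamee-Jain (Type III): D = 0.66·[ε^1.25·(LQ²/(gh_f))^4.75 + ν·Q^9.4·(L/(gh_f))^5.2]^0.04
LQ²/(gh_f) = 0.2084; L/(gh_f) = 8.456
Term 1 = ε^1.25·(…)^4.75 = 3.57×10^-11; Term 2 = ν·Q^9.4·(…)^5.2 = 2.42×10^-9
D = 0.66·(3.57×10^-11 + 2.42×10^-9)^0.04 = 0.2986 m = 299 mm
Check: V = 2.24 m/s, Re = 5.07×10^5, f = 0.01315, h_f = 20.3 m ≈ 21.7 m ✓

D ≈ 299 mm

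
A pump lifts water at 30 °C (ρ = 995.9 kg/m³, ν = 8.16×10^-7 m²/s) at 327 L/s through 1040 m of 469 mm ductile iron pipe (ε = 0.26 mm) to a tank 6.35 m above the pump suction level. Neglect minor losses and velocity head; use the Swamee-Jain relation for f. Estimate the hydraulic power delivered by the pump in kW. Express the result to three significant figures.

V = 4Q/(πD²) = 1.893 m/s; Re = 1.09×10^6; ε/D = 5.54×10^-4; f = 0.01762
h_f = f(L/D)V²/2g = 7.134 m
Total head H = z + h_f = 6.35 + 7.134 = 13.48 m
P_hyd = ρgQH = 995.9·9.81·0.327·13.48 = 43.08 kW

P_hyd ≈ 43.1 kW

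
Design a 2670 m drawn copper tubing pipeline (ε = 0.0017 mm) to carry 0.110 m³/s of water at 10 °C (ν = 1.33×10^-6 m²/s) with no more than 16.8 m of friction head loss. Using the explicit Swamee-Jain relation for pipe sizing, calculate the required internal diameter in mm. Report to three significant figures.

Swamee-Jain (Type III): D = 0.66·[ε^1.25·(LQ²/(gh_f))^4.75 + ν·Q^9.4·(L/(gh_f))^5.2]^0.04
LQ²/(gh_f) = 0.1960; L/(gh_f) = 16.20
Term 1 = ε^1.25·(…)^4.75 = 2.67×10^-11; Term 2 = ν·Q^9.4·(…)^5.2 = 2.53×10^-9
D = 0.66·(2.67×10^-11 + 2.53×10^-9)^0.04 = 0.2991 m = 299 mm
Check: V = 1.57 m/s, Re = 3.52×10^5, f = 0.01403, h_f = 15.6 m ≈ 16.8 m ✓

D ≈ 299 mm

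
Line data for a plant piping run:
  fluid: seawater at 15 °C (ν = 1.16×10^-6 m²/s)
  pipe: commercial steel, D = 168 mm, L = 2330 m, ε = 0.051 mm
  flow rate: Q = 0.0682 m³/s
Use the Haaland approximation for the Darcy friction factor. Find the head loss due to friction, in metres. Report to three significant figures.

h_f ≈ 109 m

V = 4Q/(πD²) = 4·0.0682/(π·0.168²) = 3.077 m/s
Re = VD/ν = 3.077·0.168/1.16×10^-6 = 4.46×10^5 → turbulent
ε/D = 0.051/168 = 3.04×10^-4
Haaland: f = 0.01631
h_f = f(L/D)V²/(2g) = 0.01631·(2330/0.168)·3.077²/(2·9.81) = 109.1 m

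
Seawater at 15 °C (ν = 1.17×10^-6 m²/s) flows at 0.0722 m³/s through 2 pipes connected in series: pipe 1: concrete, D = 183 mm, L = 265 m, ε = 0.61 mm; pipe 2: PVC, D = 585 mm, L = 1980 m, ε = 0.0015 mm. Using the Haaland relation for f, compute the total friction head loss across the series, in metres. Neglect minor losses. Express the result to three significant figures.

Pipe 1: V = 2.745 m/s, Re = 4.29×10^5, ε/D = 0.00333, f = 0.02728, h_1 = f(L/D)V²/2g = 15.17 m
Pipe 2: V = 0.2686 m/s, Re = 1.34×10^5, ε/D = 2.56×10^-6, f = 0.01679, h_2 = f(L/D)V²/2g = 0.2089 m
Series → Q common, losses add: H = Σh = 15.38 m

H ≈ 15.4 m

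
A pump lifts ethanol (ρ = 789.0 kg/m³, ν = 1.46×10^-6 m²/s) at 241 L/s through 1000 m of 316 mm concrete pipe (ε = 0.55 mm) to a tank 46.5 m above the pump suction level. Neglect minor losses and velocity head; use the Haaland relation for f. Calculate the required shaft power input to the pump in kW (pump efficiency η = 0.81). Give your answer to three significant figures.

P_shaft ≈ 187 kW

V = 4Q/(πD²) = 3.073 m/s; Re = 6.65×10^5; ε/D = 0.00174; f = 0.02289
h_f = f(L/D)V²/2g = 34.87 m
Total head H = z + h_f = 46.5 + 34.87 = 81.37 m
P_hyd = ρgQH = 789.0·9.81·0.241·81.37 = 151.8 kW
P_shaft = P_hyd/η = 151.8/0.81 = 187.4 kW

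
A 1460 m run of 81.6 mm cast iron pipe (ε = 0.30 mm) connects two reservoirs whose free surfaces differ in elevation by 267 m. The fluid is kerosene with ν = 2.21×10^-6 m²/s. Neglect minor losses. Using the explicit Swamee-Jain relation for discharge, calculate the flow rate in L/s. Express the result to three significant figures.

Q ≈ 16.7 L/s

Swamee-Jain (Type II): Q = -0.965·√(gD⁵h_f/L)·ln[ε/(3.7D) + √(3.17ν²L/(gD³h_f))]
√(gD⁵h_f/L) = √(9.81·0.0816⁵·267/1460) = 0.002548
ε/(3.7D) = 9.94×10^-4; √(3.17ν²L/(gD³h_f)) = 1.26×10^-4
Q = -0.965·0.002548·ln(0.001120) = 0.01670 m³/s
Check: V = 3.19 m/s, Re = 1.18×10^5, f = 0.02894, h_f = 269 m ≈ 267 m ✓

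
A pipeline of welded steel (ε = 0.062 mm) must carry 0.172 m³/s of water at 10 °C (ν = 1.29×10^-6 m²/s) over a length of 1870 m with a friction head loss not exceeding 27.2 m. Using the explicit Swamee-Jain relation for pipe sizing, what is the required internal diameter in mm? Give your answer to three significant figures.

Swamee-Jain (Type III): D = 0.66·[ε^1.25·(LQ²/(gh_f))^4.75 + ν·Q^9.4·(L/(gh_f))^5.2]^0.04
LQ²/(gh_f) = 0.2073; L/(gh_f) = 7.008
Term 1 = ε^1.25·(…)^4.75 = 3.12×10^-9; Term 2 = ν·Q^9.4·(…)^5.2 = 2.10×10^-9
D = 0.66·(3.12×10^-9 + 2.10×10^-9)^0.04 = 0.3078 m = 308 mm
Check: V = 2.31 m/s, Re = 5.52×10^5, f = 0.01540, h_f = 25.5 m ≈ 27.2 m ✓

D ≈ 308 mm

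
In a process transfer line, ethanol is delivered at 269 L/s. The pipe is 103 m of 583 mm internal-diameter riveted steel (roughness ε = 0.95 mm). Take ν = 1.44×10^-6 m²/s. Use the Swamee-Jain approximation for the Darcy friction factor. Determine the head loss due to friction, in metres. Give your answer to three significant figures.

V = 4Q/(πD²) = 4·0.269/(π·0.583²) = 1.008 m/s
Re = VD/ν = 1.008·0.583/1.44×10^-6 = 4.08×10^5 → turbulent
ε/D = 0.95/583 = 0.00163
Swamee-Jain: f = 0.02284
h_f = f(L/D)V²/(2g) = 0.02284·(103/0.583)·1.008²/(2·9.81) = 0.2088 m

h_f ≈ 0.209 m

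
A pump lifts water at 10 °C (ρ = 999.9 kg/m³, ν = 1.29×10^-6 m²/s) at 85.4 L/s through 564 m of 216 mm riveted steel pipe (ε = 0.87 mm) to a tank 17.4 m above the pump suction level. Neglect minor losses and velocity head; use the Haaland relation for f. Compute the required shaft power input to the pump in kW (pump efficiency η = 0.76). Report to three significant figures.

V = 4Q/(πD²) = 2.331 m/s; Re = 3.90×10^5; ε/D = 0.00403; f = 0.02879
h_f = f(L/D)V²/2g = 20.81 m
Total head H = z + h_f = 17.4 + 20.81 = 38.21 m
P_hyd = ρgQH = 999.9·9.81·0.0854·38.21 = 32.01 kW
P_shaft = P_hyd/η = 32.01/0.76 = 42.11 kW

P_shaft ≈ 42.1 kW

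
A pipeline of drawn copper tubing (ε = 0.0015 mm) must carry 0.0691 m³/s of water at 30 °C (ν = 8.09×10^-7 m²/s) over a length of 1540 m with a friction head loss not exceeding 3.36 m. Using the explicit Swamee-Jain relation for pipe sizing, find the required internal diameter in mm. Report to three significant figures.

D ≈ 307 mm

Swamee-Jain (Type III): D = 0.66·[ε^1.25·(LQ²/(gh_f))^4.75 + ν·Q^9.4·(L/(gh_f))^5.2]^0.04
LQ²/(gh_f) = 0.2231; L/(gh_f) = 46.72
Term 1 = ε^1.25·(…)^4.75 = 4.22×10^-11; Term 2 = ν·Q^9.4·(…)^5.2 = 4.79×10^-9
D = 0.66·(4.22×10^-11 + 4.79×10^-9)^0.04 = 0.3068 m = 307 mm
Check: V = 0.934 m/s, Re = 3.54×10^5, f = 0.01400, h_f = 3.13 m ≈ 3.36 m ✓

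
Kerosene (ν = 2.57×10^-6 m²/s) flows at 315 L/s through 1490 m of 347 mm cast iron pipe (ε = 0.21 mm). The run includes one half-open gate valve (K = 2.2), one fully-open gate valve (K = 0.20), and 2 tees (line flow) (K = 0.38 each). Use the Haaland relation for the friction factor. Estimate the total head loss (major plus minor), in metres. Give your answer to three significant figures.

H_L ≈ 46.2 m

V = 4Q/(πD²) = 3.331 m/s; V²/2g = 0.5655 m
Re = 4.50×10^5, ε/D = 6.05×10^-4 → f = 0.01829 (Haaland)
Major: h_f = f(L/D)·V²/2g = 0.01829·4294·0.5655 = 44.42 m
Minor: ΣK = 3.16; h_m = ΣK·V²/2g = 1.787 m
Total H_L = 44.42 + 1.787 = 46.20 m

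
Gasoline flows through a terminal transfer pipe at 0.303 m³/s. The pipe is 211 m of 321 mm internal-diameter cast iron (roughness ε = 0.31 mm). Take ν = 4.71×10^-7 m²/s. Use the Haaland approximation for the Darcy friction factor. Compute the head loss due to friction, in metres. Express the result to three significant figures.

h_f ≈ 9.21 m

V = 4Q/(πD²) = 4·0.303/(π·0.321²) = 3.744 m/s
Re = VD/ν = 3.744·0.321/4.71×10^-7 = 2.55×10^6 → turbulent
ε/D = 0.31/321 = 9.66×10^-4
Haaland: f = 0.01962
h_f = f(L/D)V²/(2g) = 0.01962·(211/0.321)·3.744²/(2·9.81) = 9.213 m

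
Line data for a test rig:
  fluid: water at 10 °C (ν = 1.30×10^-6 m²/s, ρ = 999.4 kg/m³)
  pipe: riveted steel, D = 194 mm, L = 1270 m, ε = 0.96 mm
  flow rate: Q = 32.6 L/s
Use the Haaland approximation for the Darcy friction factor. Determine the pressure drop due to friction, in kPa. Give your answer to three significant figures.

V = 4Q/(πD²) = 4·0.0326/(π·0.194²) = 1.103 m/s
Re = VD/ν = 1.103·0.194/1.30×10^-6 = 1.65×10^5 → turbulent
ε/D = 0.96/194 = 0.00495
Haaland: f = 0.03086
h_f = f(L/D)V²/(2g) = 0.03086·(1270/0.194)·1.103²/(2·9.81) = 12.52 m
Δp = ρg·h_f = 999.4·9.81·12.52 = 122.8 kPa

Δp ≈ 123 kPa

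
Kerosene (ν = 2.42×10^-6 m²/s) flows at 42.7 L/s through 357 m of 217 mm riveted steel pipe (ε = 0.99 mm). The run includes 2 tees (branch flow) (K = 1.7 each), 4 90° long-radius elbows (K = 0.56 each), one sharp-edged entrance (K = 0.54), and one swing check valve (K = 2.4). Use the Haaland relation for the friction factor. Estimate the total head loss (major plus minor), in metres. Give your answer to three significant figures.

H_L ≈ 3.99 m

V = 4Q/(πD²) = 1.155 m/s; V²/2g = 0.06794 m
Re = 1.04×10^5, ε/D = 0.00456 → f = 0.03047 (Haaland)
Major: h_f = f(L/D)·V²/2g = 0.03047·1645·0.06794 = 3.406 m
Minor: ΣK = 8.58; h_m = ΣK·V²/2g = 0.5829 m
Total H_L = 3.406 + 0.5829 = 3.989 m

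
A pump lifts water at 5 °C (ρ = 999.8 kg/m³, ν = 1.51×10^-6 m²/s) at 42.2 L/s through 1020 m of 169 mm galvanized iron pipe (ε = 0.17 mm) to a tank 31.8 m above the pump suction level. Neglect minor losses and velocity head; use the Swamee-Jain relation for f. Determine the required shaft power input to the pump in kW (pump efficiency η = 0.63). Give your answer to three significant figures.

V = 4Q/(πD²) = 1.881 m/s; Re = 2.11×10^5; ε/D = 0.00101; f = 0.02115
h_f = f(L/D)V²/2g = 23.03 m
Total head H = z + h_f = 31.8 + 23.03 = 54.83 m
P_hyd = ρgQH = 999.8·9.81·0.0422·54.83 = 22.69 kW
P_shaft = P_hyd/η = 22.69/0.63 = 36.02 kW

P_shaft ≈ 36.0 kW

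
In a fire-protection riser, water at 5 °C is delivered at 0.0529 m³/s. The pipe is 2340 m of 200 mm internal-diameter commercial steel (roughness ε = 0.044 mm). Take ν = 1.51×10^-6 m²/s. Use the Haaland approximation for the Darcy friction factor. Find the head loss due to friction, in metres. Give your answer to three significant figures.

V = 4Q/(πD²) = 4·0.0529/(π·0.200²) = 1.684 m/s
Re = VD/ν = 1.684·0.200/1.51×10^-6 = 2.23×10^5 → turbulent
ε/D = 0.044/200 = 2.20×10^-4
Haaland: f = 0.01677
h_f = f(L/D)V²/(2g) = 0.01677·(2340/0.200)·1.684²/(2·9.81) = 28.36 m

h_f ≈ 28.4 m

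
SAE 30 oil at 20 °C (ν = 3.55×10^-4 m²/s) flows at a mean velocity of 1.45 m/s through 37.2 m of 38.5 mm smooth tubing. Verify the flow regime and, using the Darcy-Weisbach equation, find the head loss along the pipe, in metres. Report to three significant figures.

h_f ≈ 42.1 m

Re = VD/ν = 1.45·0.03850/3.55×10^-4 = 157 → laminar (Re < 2300)
f = 64/Re = 0.4070
h_f = f(L/D)V²/(2g) = 0.4070·(37.2/0.03850)·1.45²/(2·9.81) = 42.14 m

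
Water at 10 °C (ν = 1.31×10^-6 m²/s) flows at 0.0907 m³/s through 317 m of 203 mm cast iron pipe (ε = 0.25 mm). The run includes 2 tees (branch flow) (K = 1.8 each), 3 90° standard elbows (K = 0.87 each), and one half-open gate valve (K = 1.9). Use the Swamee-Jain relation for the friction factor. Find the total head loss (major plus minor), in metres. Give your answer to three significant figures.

V = 4Q/(πD²) = 2.802 m/s; V²/2g = 0.4003 m
Re = 4.34×10^5, ε/D = 0.00123 → f = 0.02139 (Swamee-Jain)
Major: h_f = f(L/D)·V²/2g = 0.02139·1562·0.4003 = 13.37 m
Minor: ΣK = 8.11; h_m = ΣK·V²/2g = 3.246 m
Total H_L = 13.37 + 3.246 = 16.62 m

H_L ≈ 16.6 m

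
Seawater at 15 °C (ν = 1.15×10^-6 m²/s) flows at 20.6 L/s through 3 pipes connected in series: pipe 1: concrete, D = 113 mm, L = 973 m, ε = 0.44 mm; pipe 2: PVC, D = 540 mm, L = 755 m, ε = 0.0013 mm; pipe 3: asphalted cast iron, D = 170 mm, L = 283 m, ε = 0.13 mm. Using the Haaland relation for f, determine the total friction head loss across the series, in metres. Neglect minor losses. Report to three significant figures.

H ≈ 54.7 m

Pipe 1: V = 2.054 m/s, Re = 2.02×10^5, ε/D = 0.00389, f = 0.02875, h_1 = f(L/D)V²/2g = 53.24 m
Pipe 2: V = 0.08995 m/s, Re = 4.22×10^4, ε/D = 2.41×10^-6, f = 0.02153, h_2 = f(L/D)V²/2g = 0.01241 m
Pipe 3: V = 0.9076 m/s, Re = 1.34×10^5, ε/D = 7.65×10^-4, f = 0.02053, h_3 = f(L/D)V²/2g = 1.435 m
Series → Q common, losses add: H = Σh = 54.69 m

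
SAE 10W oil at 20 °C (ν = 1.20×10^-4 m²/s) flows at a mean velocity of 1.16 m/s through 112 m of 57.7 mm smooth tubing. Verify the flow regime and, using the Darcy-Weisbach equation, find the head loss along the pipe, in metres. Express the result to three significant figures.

h_f ≈ 15.3 m

Re = VD/ν = 1.16·0.05770/1.20×10^-4 = 558 → laminar (Re < 2300)
f = 64/Re = 0.1147
h_f = f(L/D)V²/(2g) = 0.1147·(112/0.05770)·1.16²/(2·9.81) = 15.28 m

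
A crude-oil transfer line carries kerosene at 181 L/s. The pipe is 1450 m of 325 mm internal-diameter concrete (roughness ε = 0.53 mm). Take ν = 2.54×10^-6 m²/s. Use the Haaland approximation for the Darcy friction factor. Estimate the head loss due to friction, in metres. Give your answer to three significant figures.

V = 4Q/(πD²) = 4·0.181/(π·0.325²) = 2.182 m/s
Re = VD/ν = 2.182·0.325/2.54×10^-6 = 2.79×10^5 → turbulent
ε/D = 0.53/325 = 0.00163
Haaland: f = 0.02290
h_f = f(L/D)V²/(2g) = 0.02290·(1450/0.325)·2.182²/(2·9.81) = 24.79 m

h_f ≈ 24.8 m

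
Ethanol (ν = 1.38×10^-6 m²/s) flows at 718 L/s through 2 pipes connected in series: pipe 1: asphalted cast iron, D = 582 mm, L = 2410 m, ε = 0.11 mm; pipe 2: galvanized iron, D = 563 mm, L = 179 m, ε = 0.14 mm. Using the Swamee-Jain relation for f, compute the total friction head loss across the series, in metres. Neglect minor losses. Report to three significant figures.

Pipe 1: V = 2.699 m/s, Re = 1.14×10^6, ε/D = 1.89×10^-4, f = 0.01454, h_1 = f(L/D)V²/2g = 22.36 m
Pipe 2: V = 2.884 m/s, Re = 1.18×10^6, ε/D = 2.49×10^-4, f = 0.01516, h_2 = f(L/D)V²/2g = 2.044 m
Series → Q common, losses add: H = Σh = 24.40 m

H ≈ 24.4 m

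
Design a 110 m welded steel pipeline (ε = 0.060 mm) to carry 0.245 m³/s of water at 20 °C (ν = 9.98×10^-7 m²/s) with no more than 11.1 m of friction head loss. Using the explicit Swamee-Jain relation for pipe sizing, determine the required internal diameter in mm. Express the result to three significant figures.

D ≈ 240 mm

Swamee-Jain (Type III): D = 0.66·[ε^1.25·(LQ²/(gh_f))^4.75 + ν·Q^9.4·(L/(gh_f))^5.2]^0.04
LQ²/(gh_f) = 0.06064; L/(gh_f) = 1.010
Term 1 = ε^1.25·(…)^4.75 = 8.72×10^-12; Term 2 = ν·Q^9.4·(…)^5.2 = 1.91×10^-12
D = 0.66·(8.72×10^-12 + 1.91×10^-12)^0.04 = 0.2402 m = 240 mm
Check: V = 5.41 m/s, Re = 1.30×10^6, f = 0.01511, h_f = 10.3 m ≈ 11.1 m ✓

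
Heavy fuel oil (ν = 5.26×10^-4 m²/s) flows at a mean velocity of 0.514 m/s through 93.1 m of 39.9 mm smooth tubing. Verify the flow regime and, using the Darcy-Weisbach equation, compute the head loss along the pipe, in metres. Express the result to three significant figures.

Re = VD/ν = 0.514·0.03990/5.26×10^-4 = 39.0 → laminar (Re < 2300)
f = 64/Re = 1.641
h_f = f(L/D)V²/(2g) = 1.641·(93.1/0.03990)·0.514²/(2·9.81) = 51.57 m

h_f ≈ 51.6 m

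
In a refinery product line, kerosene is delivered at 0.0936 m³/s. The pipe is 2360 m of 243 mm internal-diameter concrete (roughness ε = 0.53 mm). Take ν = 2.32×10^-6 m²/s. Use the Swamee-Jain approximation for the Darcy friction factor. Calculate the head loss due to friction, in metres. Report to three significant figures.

h_f ≈ 50.3 m

V = 4Q/(πD²) = 4·0.0936/(π·0.243²) = 2.018 m/s
Re = VD/ν = 2.018·0.243/2.32×10^-6 = 2.11×10^5 → turbulent
ε/D = 0.53/243 = 0.00218
Swamee-Jain: f = 0.02494
h_f = f(L/D)V²/(2g) = 0.02494·(2360/0.243)·2.018²/(2·9.81) = 50.28 m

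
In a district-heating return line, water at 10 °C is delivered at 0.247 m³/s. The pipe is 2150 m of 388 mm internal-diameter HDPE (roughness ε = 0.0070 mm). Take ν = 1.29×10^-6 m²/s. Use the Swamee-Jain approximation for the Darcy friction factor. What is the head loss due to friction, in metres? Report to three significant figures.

h_f ≈ 15.9 m

V = 4Q/(πD²) = 4·0.247/(π·0.388²) = 2.089 m/s
Re = VD/ν = 2.089·0.388/1.29×10^-6 = 6.28×10^5 → turbulent
ε/D = 0.0070/388 = 1.80×10^-5
Swamee-Jain: f = 0.01290
h_f = f(L/D)V²/(2g) = 0.01290·(2150/0.388)·2.089²/(2·9.81) = 15.90 m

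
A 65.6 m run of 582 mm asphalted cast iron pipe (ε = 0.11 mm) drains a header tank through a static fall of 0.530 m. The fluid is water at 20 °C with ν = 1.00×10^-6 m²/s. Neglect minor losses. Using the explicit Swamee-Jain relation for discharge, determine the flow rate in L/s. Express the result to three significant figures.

Q ≈ 676 L/s

Swamee-Jain (Type II): Q = -0.965·√(gD⁵h_f/L)·ln[ε/(3.7D) + √(3.17ν²L/(gD³h_f))]
√(gD⁵h_f/L) = √(9.81·0.582⁵·0.530/65.6) = 0.07275
ε/(3.7D) = 5.11×10^-5; √(3.17ν²L/(gD³h_f)) = 1.42×10^-5
Q = -0.965·0.07275·ln(6.533×10^-5) = 0.6765 m³/s
Check: V = 2.54 m/s, Re = 1.48×10^6, f = 0.01436, h_f = 0.533 m ≈ 0.530 m ✓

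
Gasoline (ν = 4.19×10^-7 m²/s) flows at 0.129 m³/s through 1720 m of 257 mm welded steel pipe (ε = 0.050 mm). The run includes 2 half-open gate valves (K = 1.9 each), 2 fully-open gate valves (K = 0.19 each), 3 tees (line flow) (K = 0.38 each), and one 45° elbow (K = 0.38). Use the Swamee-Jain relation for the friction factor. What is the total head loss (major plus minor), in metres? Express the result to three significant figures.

V = 4Q/(πD²) = 2.487 m/s; V²/2g = 0.3152 m
Re = 1.53×10^6, ε/D = 1.95×10^-4 → f = 0.01440 (Swamee-Jain)
Major: h_f = f(L/D)·V²/2g = 0.01440·6693·0.3152 = 30.38 m
Minor: ΣK = 5.70; h_m = ΣK·V²/2g = 1.797 m
Total H_L = 30.38 + 1.797 = 32.18 m

H_L ≈ 32.2 m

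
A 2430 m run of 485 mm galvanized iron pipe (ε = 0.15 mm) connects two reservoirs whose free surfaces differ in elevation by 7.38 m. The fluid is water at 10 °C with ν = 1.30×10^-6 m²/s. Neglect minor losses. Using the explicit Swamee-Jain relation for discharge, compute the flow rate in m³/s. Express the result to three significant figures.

Q ≈ 0.246 m³/s

Swamee-Jain (Type II): Q = -0.965·√(gD⁵h_f/L)·ln[ε/(3.7D) + √(3.17ν²L/(gD³h_f))]
√(gD⁵h_f/L) = √(9.81·0.485⁵·7.38/2430) = 0.02828
ε/(3.7D) = 8.36×10^-5; √(3.17ν²L/(gD³h_f)) = 3.97×10^-5
Q = -0.965·0.02828·ln(1.233×10^-4) = 0.2456 m³/s
Check: V = 1.33 m/s, Re = 4.96×10^5, f = 0.01646, h_f = 7.43 m ≈ 7.38 m ✓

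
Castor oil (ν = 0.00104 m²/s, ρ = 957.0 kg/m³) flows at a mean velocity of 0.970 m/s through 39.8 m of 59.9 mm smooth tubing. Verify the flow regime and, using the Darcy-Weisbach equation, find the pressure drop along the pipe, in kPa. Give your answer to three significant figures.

Re = VD/ν = 0.970·0.05990/0.00104 = 55.9 → laminar (Re < 2300)
f = 64/Re = 1.146
h_f = f(L/D)V²/(2g) = 1.146·(39.8/0.05990)·0.970²/(2·9.81) = 36.50 m
Δp = ρg·h_f = 957.0·9.81·36.50 = 342.7 kPa

Δp ≈ 343 kPa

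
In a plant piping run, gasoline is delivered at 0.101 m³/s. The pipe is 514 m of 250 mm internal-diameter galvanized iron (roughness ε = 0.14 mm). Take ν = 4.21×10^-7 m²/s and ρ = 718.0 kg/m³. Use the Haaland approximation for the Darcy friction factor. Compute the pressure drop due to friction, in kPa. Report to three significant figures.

Δp ≈ 54.7 kPa

V = 4Q/(πD²) = 4·0.101/(π·0.250²) = 2.058 m/s
Re = VD/ν = 2.058·0.250/4.21×10^-7 = 1.22×10^6 → turbulent
ε/D = 0.14/250 = 5.60×10^-4
Haaland: f = 0.01750
h_f = f(L/D)V²/(2g) = 0.01750·(514/0.250)·2.058²/(2·9.81) = 7.764 m
Δp = ρg·h_f = 718.0·9.81·7.764 = 54.69 kPa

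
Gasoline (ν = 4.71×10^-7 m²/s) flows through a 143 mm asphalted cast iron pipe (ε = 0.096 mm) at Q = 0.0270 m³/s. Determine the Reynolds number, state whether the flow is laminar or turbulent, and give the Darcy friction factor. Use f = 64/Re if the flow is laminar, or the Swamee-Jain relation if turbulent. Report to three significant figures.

V = 4Q/(πD²) = 1.681 m/s
Re = VD/ν = 1.681·0.143/4.71×10^-7 = 5.10×10^5
Re > 4000 → turbulent; ε/D = 6.71×10^-4
Swamee-Jain: f = 0.01875

Re ≈ 5.10×10^5; turbulent; f ≈ 0.0188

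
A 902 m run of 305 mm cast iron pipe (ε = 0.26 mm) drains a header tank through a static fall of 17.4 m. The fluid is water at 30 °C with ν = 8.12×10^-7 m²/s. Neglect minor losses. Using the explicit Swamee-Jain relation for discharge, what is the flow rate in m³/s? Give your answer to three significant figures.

Swamee-Jain (Type II): Q = -0.965·√(gD⁵h_f/L)·ln[ε/(3.7D) + √(3.17ν²L/(gD³h_f))]
√(gD⁵h_f/L) = √(9.81·0.305⁵·17.4/902) = 0.02235
ε/(3.7D) = 2.30×10^-4; √(3.17ν²L/(gD³h_f)) = 1.97×10^-5
Q = -0.965·0.02235·ln(2.501×10^-4) = 0.1789 m³/s
Check: V = 2.45 m/s, Re = 9.20×10^5, f = 0.01936, h_f = 17.5 m ≈ 17.4 m ✓

Q ≈ 0.179 m³/s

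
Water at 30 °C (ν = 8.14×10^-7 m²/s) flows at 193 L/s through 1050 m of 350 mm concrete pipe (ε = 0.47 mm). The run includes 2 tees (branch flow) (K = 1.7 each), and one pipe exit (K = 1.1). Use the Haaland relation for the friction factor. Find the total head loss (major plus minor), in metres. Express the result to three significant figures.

H_L ≈ 14.1 m

V = 4Q/(πD²) = 2.006 m/s; V²/2g = 0.2051 m
Re = 8.63×10^5, ε/D = 0.00134 → f = 0.02142 (Haaland)
Major: h_f = f(L/D)·V²/2g = 0.02142·3000·0.2051 = 13.18 m
Minor: ΣK = 4.50; h_m = ΣK·V²/2g = 0.9229 m
Total H_L = 13.18 + 0.9229 = 14.10 m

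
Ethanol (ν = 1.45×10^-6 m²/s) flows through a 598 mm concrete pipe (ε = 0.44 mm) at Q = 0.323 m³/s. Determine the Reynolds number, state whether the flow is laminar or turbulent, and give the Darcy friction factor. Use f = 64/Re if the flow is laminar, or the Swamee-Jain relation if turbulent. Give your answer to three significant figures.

V = 4Q/(πD²) = 1.150 m/s
Re = VD/ν = 1.150·0.598/1.45×10^-6 = 4.74×10^5
Re > 4000 → turbulent; ε/D = 7.36×10^-4
Swamee-Jain: f = 0.01915

Re ≈ 4.74×10^5; turbulent; f ≈ 0.0191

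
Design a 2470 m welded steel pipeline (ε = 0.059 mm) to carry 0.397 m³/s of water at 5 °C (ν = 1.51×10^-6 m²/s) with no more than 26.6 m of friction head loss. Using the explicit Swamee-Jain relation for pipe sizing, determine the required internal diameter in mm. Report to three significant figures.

Swamee-Jain (Type III): D = 0.66·[ε^1.25·(LQ²/(gh_f))^4.75 + ν·Q^9.4·(L/(gh_f))^5.2]^0.04
LQ²/(gh_f) = 1.492; L/(gh_f) = 9.466
Term 1 = ε^1.25·(…)^4.75 = 3.46×10^-5; Term 2 = ν·Q^9.4·(…)^5.2 = 3.04×10^-5
D = 0.66·(3.46×10^-5 + 3.04×10^-5)^0.04 = 0.4488 m = 449 mm
Check: V = 2.51 m/s, Re = 7.46×10^5, f = 0.01427, h_f = 25.2 m ≈ 26.6 m ✓

D ≈ 449 mm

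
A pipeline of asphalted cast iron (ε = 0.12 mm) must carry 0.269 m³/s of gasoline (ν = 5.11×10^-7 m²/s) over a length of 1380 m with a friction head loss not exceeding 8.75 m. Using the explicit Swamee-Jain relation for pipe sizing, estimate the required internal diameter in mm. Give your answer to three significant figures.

Swamee-Jain (Type III): D = 0.66·[ε^1.25·(LQ²/(gh_f))^4.75 + ν·Q^9.4·(L/(gh_f))^5.2]^0.04
LQ²/(gh_f) = 1.163; L/(gh_f) = 16.08
Term 1 = ε^1.25·(…)^4.75 = 2.58×10^-5; Term 2 = ν·Q^9.4·(…)^5.2 = 4.17×10^-6
D = 0.66·(2.58×10^-5 + 4.17×10^-6)^0.04 = 0.4351 m = 435 mm
Check: V = 1.81 m/s, Re = 1.54×10^6, f = 0.01527, h_f = 8.08 m ≈ 8.75 m ✓

D ≈ 435 mm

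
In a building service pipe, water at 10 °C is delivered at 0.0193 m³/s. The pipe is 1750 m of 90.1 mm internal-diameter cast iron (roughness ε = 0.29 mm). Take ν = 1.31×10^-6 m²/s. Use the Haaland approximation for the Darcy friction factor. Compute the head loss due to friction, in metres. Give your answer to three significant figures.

h_f ≈ 248 m

V = 4Q/(πD²) = 4·0.0193/(π·0.0901²) = 3.027 m/s
Re = VD/ν = 3.027·0.0901/1.31×10^-6 = 2.08×10^5 → turbulent
ε/D = 0.29/90.1 = 0.00322
Haaland: f = 0.02730
h_f = f(L/D)V²/(2g) = 0.02730·(1750/0.0901)·3.027²/(2·9.81) = 247.6 m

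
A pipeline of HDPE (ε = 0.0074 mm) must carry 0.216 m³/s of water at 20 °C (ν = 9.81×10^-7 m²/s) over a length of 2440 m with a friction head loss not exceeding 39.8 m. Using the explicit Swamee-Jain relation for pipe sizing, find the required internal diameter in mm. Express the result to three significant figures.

D ≈ 314 mm

Swamee-Jain (Type III): D = 0.66·[ε^1.25·(LQ²/(gh_f))^4.75 + ν·Q^9.4·(L/(gh_f))^5.2]^0.04
LQ²/(gh_f) = 0.2916; L/(gh_f) = 6.249
Term 1 = ε^1.25·(…)^4.75 = 1.11×10^-9; Term 2 = ν·Q^9.4·(…)^5.2 = 7.48×10^-9
D = 0.66·(1.11×10^-9 + 7.48×10^-9)^0.04 = 0.3140 m = 314 mm
Check: V = 2.79 m/s, Re = 8.93×10^5, f = 0.01235, h_f = 38.1 m ≈ 39.8 m ✓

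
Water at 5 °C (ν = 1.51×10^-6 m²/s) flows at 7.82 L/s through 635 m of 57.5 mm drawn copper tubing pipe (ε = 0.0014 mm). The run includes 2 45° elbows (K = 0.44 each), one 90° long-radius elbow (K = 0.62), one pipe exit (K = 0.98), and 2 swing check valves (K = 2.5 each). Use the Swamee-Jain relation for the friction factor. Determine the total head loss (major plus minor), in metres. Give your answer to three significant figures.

H_L ≈ 92.9 m

V = 4Q/(πD²) = 3.011 m/s; V²/2g = 0.4622 m
Re = 1.15×10^5, ε/D = 2.43×10^-5 → f = 0.01752 (Swamee-Jain)
Major: h_f = f(L/D)·V²/2g = 0.01752·11043·0.4622 = 89.45 m
Minor: ΣK = 7.48; h_m = ΣK·V²/2g = 3.458 m
Total H_L = 89.45 + 3.458 = 92.91 m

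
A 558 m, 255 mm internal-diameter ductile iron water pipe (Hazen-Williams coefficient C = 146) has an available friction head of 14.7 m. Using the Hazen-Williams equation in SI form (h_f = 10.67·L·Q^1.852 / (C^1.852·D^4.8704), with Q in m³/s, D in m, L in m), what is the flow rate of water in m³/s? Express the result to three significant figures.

Q ≈ 0.157 m³/s

Rearranging: Q = [h_f·C^1.852·D^4.8704 / (10.67·L)]^(1/1.852)
Q = [14.7·146^1.852·0.255^4.8704 / (10.67·558)]^0.540 = 0.1569 m³/s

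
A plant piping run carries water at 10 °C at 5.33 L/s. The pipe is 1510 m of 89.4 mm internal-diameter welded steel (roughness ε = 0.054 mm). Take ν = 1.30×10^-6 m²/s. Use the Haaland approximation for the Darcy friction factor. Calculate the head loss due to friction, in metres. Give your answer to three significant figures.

V = 4Q/(πD²) = 4·0.00533/(π·0.0894²) = 0.8491 m/s
Re = VD/ν = 0.8491·0.0894/1.30×10^-6 = 5.84×10^4 → turbulent
ε/D = 0.054/89.4 = 6.04×10^-4
Haaland: f = 0.02203
h_f = f(L/D)V²/(2g) = 0.02203·(1510/0.0894)·0.8491²/(2·9.81) = 13.67 m

h_f ≈ 13.7 m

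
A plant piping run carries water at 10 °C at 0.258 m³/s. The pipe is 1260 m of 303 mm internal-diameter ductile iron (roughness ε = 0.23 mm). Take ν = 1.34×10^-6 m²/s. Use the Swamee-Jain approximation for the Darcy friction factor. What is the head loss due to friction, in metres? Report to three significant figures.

h_f ≈ 51.4 m

V = 4Q/(πD²) = 4·0.258/(π·0.303²) = 3.578 m/s
Re = VD/ν = 3.578·0.303/1.34×10^-6 = 8.09×10^5 → turbulent
ε/D = 0.23/303 = 7.59×10^-4
Swamee-Jain: f = 0.01894
h_f = f(L/D)V²/(2g) = 0.01894·(1260/0.303)·3.578²/(2·9.81) = 51.40 m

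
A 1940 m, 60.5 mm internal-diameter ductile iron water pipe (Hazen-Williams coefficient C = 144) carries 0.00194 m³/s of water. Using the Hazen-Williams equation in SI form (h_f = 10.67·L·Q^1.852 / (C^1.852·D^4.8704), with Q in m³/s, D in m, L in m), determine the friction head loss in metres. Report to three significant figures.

h_f = 10.67·1940·0.00194^1.852 / (144^1.852·0.0605^4.8704) = 16.94 m

h_f ≈ 16.9 m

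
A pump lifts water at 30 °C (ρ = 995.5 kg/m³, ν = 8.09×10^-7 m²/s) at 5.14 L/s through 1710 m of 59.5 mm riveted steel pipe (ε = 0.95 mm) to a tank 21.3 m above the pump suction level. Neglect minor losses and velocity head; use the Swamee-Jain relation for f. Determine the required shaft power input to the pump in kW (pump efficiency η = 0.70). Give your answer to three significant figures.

V = 4Q/(πD²) = 1.849 m/s; Re = 1.36×10^5; ε/D = 0.0160; f = 0.04522
h_f = f(L/D)V²/2g = 226.3 m
Total head H = z + h_f = 21.3 + 226.3 = 247.6 m
P_hyd = ρgQH = 995.5·9.81·0.00514·247.6 = 12.43 kW
P_shaft = P_hyd/η = 12.43/0.70 = 17.76 kW

P_shaft ≈ 17.8 kW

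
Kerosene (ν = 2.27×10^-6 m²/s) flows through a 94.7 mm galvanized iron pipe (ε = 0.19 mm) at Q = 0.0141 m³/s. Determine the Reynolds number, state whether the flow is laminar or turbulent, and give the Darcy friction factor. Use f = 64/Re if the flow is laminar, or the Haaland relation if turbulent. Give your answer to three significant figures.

V = 4Q/(πD²) = 2.002 m/s
Re = VD/ν = 2.002·0.0947/2.27×10^-6 = 8.35×10^4
Re > 4000 → turbulent; ε/D = 0.00201
Haaland: f = 0.02526

Re ≈ 8.35×10^4; turbulent; f ≈ 0.0253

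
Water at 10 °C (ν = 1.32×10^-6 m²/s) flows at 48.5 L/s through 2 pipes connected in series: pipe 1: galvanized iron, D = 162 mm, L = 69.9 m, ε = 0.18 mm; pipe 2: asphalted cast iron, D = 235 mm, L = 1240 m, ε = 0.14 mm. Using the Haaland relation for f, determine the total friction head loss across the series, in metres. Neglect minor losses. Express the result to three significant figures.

H ≈ 8.99 m

Pipe 1: V = 2.353 m/s, Re = 2.89×10^5, ε/D = 0.00111, f = 0.02101, h_1 = f(L/D)V²/2g = 2.558 m
Pipe 2: V = 1.118 m/s, Re = 1.99×10^5, ε/D = 5.96×10^-4, f = 0.01913, h_2 = f(L/D)V²/2g = 6.433 m
Series → Q common, losses add: H = Σh = 8.992 m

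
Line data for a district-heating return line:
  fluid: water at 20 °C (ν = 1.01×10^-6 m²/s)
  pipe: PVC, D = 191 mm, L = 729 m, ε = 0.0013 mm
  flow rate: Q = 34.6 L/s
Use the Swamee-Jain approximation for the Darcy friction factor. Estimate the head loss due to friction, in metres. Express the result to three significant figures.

h_f ≈ 4.31 m

V = 4Q/(πD²) = 4·0.0346/(π·0.191²) = 1.208 m/s
Re = VD/ν = 1.208·0.191/1.01×10^-6 = 2.28×10^5 → turbulent
ε/D = 0.0013/191 = 6.81×10^-6
Swamee-Jain: f = 0.01521
h_f = f(L/D)V²/(2g) = 0.01521·(729/0.191)·1.208²/(2·9.81) = 4.314 m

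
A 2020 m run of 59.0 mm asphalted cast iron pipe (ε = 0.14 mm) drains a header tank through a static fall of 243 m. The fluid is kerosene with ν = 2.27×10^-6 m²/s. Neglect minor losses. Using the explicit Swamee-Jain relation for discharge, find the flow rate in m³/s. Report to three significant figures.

Q ≈ 0.00622 m³/s

Swamee-Jain (Type II): Q = -0.965·√(gD⁵h_f/L)·ln[ε/(3.7D) + √(3.17ν²L/(gD³h_f))]
√(gD⁵h_f/L) = √(9.81·0.0590⁵·243/2020) = 9.185×10^-4
ε/(3.7D) = 6.41×10^-4; √(3.17ν²L/(gD³h_f)) = 2.60×10^-4
Q = -0.965·9.185×10^-4·ln(9.009×10^-4) = 0.006215 m³/s
Check: V = 2.27 m/s, Re = 5.91×10^4, f = 0.02723, h_f = 246 m ≈ 243 m ✓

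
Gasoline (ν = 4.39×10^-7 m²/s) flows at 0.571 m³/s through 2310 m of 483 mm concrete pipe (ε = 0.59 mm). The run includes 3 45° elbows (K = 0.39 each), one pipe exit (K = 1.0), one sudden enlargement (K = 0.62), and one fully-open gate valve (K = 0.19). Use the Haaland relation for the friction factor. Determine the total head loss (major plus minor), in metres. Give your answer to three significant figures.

H_L ≈ 50.6 m

V = 4Q/(πD²) = 3.116 m/s; V²/2g = 0.4950 m
Re = 3.43×10^6, ε/D = 0.00122 → f = 0.02074 (Haaland)
Major: h_f = f(L/D)·V²/2g = 0.02074·4783·0.4950 = 49.09 m
Minor: ΣK = 2.98; h_m = ΣK·V²/2g = 1.475 m
Total H_L = 49.09 + 1.475 = 50.57 m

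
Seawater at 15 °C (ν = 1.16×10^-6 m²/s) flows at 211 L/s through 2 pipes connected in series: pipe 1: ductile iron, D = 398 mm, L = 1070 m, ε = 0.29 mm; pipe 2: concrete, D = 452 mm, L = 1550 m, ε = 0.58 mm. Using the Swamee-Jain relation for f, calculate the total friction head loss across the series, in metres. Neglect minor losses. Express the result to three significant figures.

H ≈ 14.0 m

Pipe 1: V = 1.696 m/s, Re = 5.82×10^5, ε/D = 7.29×10^-4, f = 0.01897, h_1 = f(L/D)V²/2g = 7.476 m
Pipe 2: V = 1.315 m/s, Re = 5.12×10^5, ε/D = 0.00128, f = 0.02149, h_2 = f(L/D)V²/2g = 6.495 m
Series → Q common, losses add: H = Σh = 13.97 m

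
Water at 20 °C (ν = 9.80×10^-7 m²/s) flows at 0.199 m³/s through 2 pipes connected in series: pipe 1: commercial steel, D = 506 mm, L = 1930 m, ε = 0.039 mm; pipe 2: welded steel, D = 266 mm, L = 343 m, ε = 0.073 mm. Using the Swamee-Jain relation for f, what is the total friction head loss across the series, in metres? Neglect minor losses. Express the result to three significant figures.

Pipe 1: V = 0.9896 m/s, Re = 5.11×10^5, ε/D = 7.71×10^-5, f = 0.01415, h_1 = f(L/D)V²/2g = 2.694 m
Pipe 2: V = 3.581 m/s, Re = 9.72×10^5, ε/D = 2.74×10^-4, f = 0.01554, h_2 = f(L/D)V²/2g = 13.10 m
Series → Q common, losses add: H = Σh = 15.79 m

H ≈ 15.8 m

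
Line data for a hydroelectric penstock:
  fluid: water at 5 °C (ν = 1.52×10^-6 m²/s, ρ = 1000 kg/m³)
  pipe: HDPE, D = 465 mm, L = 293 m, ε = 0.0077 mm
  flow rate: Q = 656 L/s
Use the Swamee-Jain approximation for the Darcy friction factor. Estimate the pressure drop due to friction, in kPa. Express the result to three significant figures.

Δp ≈ 55.1 kPa

V = 4Q/(πD²) = 4·0.656/(π·0.465²) = 3.863 m/s
Re = VD/ν = 3.863·0.465/1.52×10^-6 = 1.18×10^6 → turbulent
ε/D = 0.0077/465 = 1.66×10^-5
Swamee-Jain: f = 0.01173
h_f = f(L/D)V²/(2g) = 0.01173·(293/0.465)·3.863²/(2·9.81) = 5.619 m
Δp = ρg·h_f = 1000·9.81·5.619 = 55.13 kPa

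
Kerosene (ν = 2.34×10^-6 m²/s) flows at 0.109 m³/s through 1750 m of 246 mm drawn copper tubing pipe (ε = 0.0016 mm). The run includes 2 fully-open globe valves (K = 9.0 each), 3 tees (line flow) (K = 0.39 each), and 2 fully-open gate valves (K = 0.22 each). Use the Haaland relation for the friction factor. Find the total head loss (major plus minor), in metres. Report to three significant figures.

H_L ≈ 33.8 m

V = 4Q/(πD²) = 2.293 m/s; V²/2g = 0.2681 m
Re = 2.41×10^5, ε/D = 6.50×10^-6 → f = 0.01499 (Haaland)
Major: h_f = f(L/D)·V²/2g = 0.01499·7114·0.2681 = 28.59 m
Minor: ΣK = 19.6; h_m = ΣK·V²/2g = 5.257 m
Total H_L = 28.59 + 5.257 = 33.85 m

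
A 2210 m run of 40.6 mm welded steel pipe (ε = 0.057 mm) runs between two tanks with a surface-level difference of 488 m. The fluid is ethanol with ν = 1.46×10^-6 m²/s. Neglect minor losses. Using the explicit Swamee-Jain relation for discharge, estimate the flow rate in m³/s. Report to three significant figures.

Swamee-Jain (Type II): Q = -0.965·√(gD⁵h_f/L)·ln[ε/(3.7D) + √(3.17ν²L/(gD³h_f))]
√(gD⁵h_f/L) = √(9.81·0.0406⁵·488/2210) = 4.888×10^-4
ε/(3.7D) = 3.79×10^-4; √(3.17ν²L/(gD³h_f)) = 2.16×10^-4
Q = -0.965·4.888×10^-4·ln(5.953×10^-4) = 0.003503 m³/s
Check: V = 2.71 m/s, Re = 7.52×10^4, f = 0.02423, h_f = 492 m ≈ 488 m ✓

Q ≈ 0.00350 m³/s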